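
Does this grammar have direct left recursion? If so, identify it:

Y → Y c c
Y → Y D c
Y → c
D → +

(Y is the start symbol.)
Yes, Y is left-recursive

Y → Y c c: LEFT RECURSIVE (starts with Y)
Y → Y D c: LEFT RECURSIVE (starts with Y)
Y → c: starts with c
D → +: starts with '+'

The grammar has direct left recursion on: Y.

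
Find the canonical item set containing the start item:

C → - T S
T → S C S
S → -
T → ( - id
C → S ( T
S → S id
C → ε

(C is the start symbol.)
{ [C → . - T S], [C → . S ( T], [C → .], [C' → . C], [S → . -], [S → . S id] }

First, augment the grammar with C' → C
I₀ = CLOSURE({ [C' → . C] }):
  [C' → . C] has the dot before C: add [C → . - T S], [C → . S ( T], [C → .]
  [C → . S ( T] has the dot before S: add [S → . -], [S → . S id]
No further items can be added.

I₀ = { [C → . - T S], [C → . S ( T], [C → .], [C' → . C], [S → . -], [S → . S id] }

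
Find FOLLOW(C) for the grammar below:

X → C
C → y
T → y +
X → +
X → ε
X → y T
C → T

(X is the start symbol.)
{ $ }

To compute FOLLOW(C), find every occurrence of C on a right-hand side N → α C β: add FIRST(β) \ {ε}, and if β is empty or nullable also add FOLLOW(N). Iterate to a fixed point.

In X → C: C is at the end, add FOLLOW(X)

The FOLLOW sets referred to above (computed the same way, to a fixed point):
  FOLLOW(X) = { $ }

Taking the union: FOLLOW(C) = { $ }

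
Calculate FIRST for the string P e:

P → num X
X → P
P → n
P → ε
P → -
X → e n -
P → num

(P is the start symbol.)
FIRST sets of the non-terminals involved (from the grammar, by fixed-point iteration):
  FIRST(P) = { '-', 'n', 'num', ε }

To compute FIRST(P e), process the symbols left to right:
Symbol P is a non-terminal. Add FIRST(P) \ {ε} = { '-', 'n', 'num' }
P is nullable (ε ∈ FIRST(P)), continue to the next symbol.
Symbol e is a terminal. Add 'e' and stop.
FIRST(P e) = { '-', 'e', 'n', 'num' }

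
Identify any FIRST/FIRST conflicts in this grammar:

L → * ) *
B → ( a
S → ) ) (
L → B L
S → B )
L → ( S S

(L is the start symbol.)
Yes. L → B L / L → '(' S S on { '(' }

A FIRST/FIRST conflict occurs when two productions N → α and N → β for the same non-terminal have FIRST(α) ∩ FIRST(β) ≠ ∅ (with ε ∈ FIRST of a nullable right-hand side, so two nullable alternatives also conflict).

FIRST sets of the non-terminals at (or reachable through a nullable prefix from) the front of some alternative:
  FIRST(B) = { '(' }

Productions for L:
  L → * ) *: FIRST = { '*' }
  L → B L: FIRST = { '(' }
  L → ( S S: FIRST = { '(' }
Productions for S:
  S → ) ) (: FIRST = { ')' }
  S → B ): FIRST = { '(' }
B has only one production, so no FIRST/FIRST conflict is possible there.

Conflict for L: L → B L and L → ( S S
  Overlap: { '(' }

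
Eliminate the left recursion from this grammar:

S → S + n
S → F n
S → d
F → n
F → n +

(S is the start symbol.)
S is directly left-recursive. The standard transformation for
  A → A α₁ | ... | A α_m | β₁ | ... | β_n
is
  A  → β₁ A' | ... | β_n A'
  A' → α₁ A' | ... | α_m A' | ε

S → F n becomes S → F n S'
S → d becomes S → d S'
S → S + n becomes S' → + n S'
Add S' → ε

Productions for other non-terminals are unchanged:
  F → n
  F → n +

Resulting grammar:
S → F n S'
S → d S'
S' → + n S'
S' → ε
F → n
F → n +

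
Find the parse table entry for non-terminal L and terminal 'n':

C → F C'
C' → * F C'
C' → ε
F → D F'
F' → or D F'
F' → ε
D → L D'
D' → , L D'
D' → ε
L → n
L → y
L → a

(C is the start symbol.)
L → n

To find M[L, 'n'], we find productions for L where 'n' is in the predict set (PREDICT(N → α) = (FIRST(α) \ {ε}) ∪ (FOLLOW(N) if α ⇒* ε)).

L → n: PREDICT = { 'n' }
  'n' is in predict set, so this production goes in M[L, 'n']
L → y: PREDICT = { 'y' }
L → a: PREDICT = { 'a' }

M[L, 'n'] = L → n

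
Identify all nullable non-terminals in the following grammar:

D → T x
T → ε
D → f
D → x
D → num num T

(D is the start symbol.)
A non-terminal is nullable if it can derive ε (the empty string): either it has an ε-production, or it has a production whose right-hand side consists entirely of nullable non-terminals.

ε-productions: T → ε
So T is immediately nullable.
No further non-terminal can be added: every production for the remaining non-terminals contains a terminal or a non-nullable non-terminal.
Nullable = { 'T' }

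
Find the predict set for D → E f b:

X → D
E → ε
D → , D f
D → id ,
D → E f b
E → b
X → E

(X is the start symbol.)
{ 'b', 'f' }

PREDICT(D → E f b) = (FIRST(RHS) \ {ε}) ∪ (FOLLOW(D) if ε ∈ FIRST(RHS), i.e. RHS ⇒* ε)
FIRST(E) = { 'b', ε }
FIRST(E f b) = { 'b', 'f' }
ε ∉ FIRST(E f b), so FOLLOW(D) is not added.
PREDICT(D → E f b) = { 'b', 'f' }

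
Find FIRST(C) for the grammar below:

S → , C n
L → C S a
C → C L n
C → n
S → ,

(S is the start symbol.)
From C → C L n:
  - C is the symbol being defined: contributes nothing new
    C is not nullable, so stop
From C → n:
  - n is a terminal: add 'n' and stop

Collecting: FIRST(C) = { 'n' }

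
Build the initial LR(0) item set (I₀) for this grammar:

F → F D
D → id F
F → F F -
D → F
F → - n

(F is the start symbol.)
{ [F → . - n], [F → . F D], [F → . F F -], [F' → . F] }

First, augment the grammar with F' → F
I₀ = CLOSURE({ [F' → . F] }):
  [F' → . F] has the dot before F: add [F → . F D], [F → . F F -], [F → . - n]
No further items can be added.

I₀ = { [F → . - n], [F → . F D], [F → . F F -], [F' → . F] }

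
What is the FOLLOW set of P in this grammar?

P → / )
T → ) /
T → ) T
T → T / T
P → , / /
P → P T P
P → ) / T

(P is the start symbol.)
To compute FOLLOW(P), find every occurrence of P on a right-hand side N → α P β: add FIRST(β) \ {ε}, and if β is empty or nullable also add FOLLOW(N). Iterate to a fixed point.

P is the start symbol, so $ ∈ FOLLOW(P).
In P → P T P: P is followed by T P, add FIRST(T P) \ {ε} = { ')' }
In P → P T P: P is at the end; this adds FOLLOW(P) to itself — nothing new

Taking the union: FOLLOW(P) = { $, ')' }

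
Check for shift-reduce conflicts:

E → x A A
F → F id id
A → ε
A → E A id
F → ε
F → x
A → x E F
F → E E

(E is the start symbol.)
A shift-reduce conflict occurs when an LR(0) state has both:
  - a complete (reduce) item [A → α .] (dot at the end), and
  - a shift item [B → β . c γ] (dot before a terminal).

Augment with E' → E and build the canonical LR(0) collection (I0 = CLOSURE({[E' → . E]}), then GOTO on every symbol after a dot until no new states appear). It has 16 states:
  I0: { [E → . x A A], [E' → . E] }  — shift
  I1: { [E' → E .] }  — accept
  I2: { [A → . E A id], [A → . x E F], [A → .], [E → . x A A], [E → x . A A] }  — shift, reduce
  I3: { [A → . E A id], [A → . x E F], [A → .], [E → . x A A], [E → x A . A] }  — shift, reduce
  I4: { [A → . E A id], [A → . x E F], [A → .], [A → E . A id], [E → . x A A] }  — shift, reduce
  I5: { [A → . E A id], [A → . x E F], [A → .], [A → x . E F], [E → . x A A], [E → x . A A] }  — shift, reduce
  I6: { [A → . E A id], [A → . x E F], [A → .], [A → E . A id], [A → x E . F], [E → . x A A], [F → . E E], [F → . F id id], [F → . x], [F → .] }  — shift, 2 reduces
  I7: { [A → E A . id] }  — shift
  I8: { [A → . E A id], [A → . x E F], [A → .], [A → E . A id], [E → . x A A], [F → E . E] }  — shift, reduce
  I9: { [A → x E F .], [F → F . id id] }  — shift, reduce
  I10: { [A → . E A id], [A → . x E F], [A → .], [A → x . E F], [E → . x A A], [E → x . A A], [F → x .] }  — shift, 2 reduces
  I11: { [F → F id . id] }  — shift
  I12: { [F → F id id .] }  — reduce
  I13: { [A → . E A id], [A → . x E F], [A → .], [A → E . A id], [E → . x A A], [F → E E .] }  — shift, 2 reduces
  I14: { [A → E A id .] }  — reduce
  I15: { [E → x A A .] }  — reduce

I2 contains reduce item [A → .] and shift items [A → . x E F], [E → . x A A] — shift-reduce conflict.
I3 contains reduce item [A → .] and shift items [A → . x E F], [E → . x A A] — shift-reduce conflict.
I4 contains reduce item [A → .] and shift items [A → . x E F], [E → . x A A] — shift-reduce conflict.
I5 contains reduce item [A → .] and shift items [A → . x E F], [E → . x A A] — shift-reduce conflict.
I6 contains reduce items [A → .], [F → .] and shift items [A → . x E F], [E → . x A A], [F → . x] — shift-reduce conflict.
I8 contains reduce item [A → .] and shift items [A → . x E F], [E → . x A A] — shift-reduce conflict.
I9 contains reduce item [A → x E F .] and shift item [F → F . id id] — shift-reduce conflict.
I10 contains reduce items [A → .], [F → x .] and shift items [A → . x E F], [E → . x A A] — shift-reduce conflict.
I13 contains reduce items [A → .], [F → E E .] and shift items [A → . x E F], [E → . x A A] — shift-reduce conflict.

Answer: Yes — I2: [A → .] vs [A → . x E F]; I3: [A → .] vs [A → . x E F]; I4: [A → .] vs [A → . x E F]; I5: [A → .] vs [A → . x E F]; I6: [A → .] vs [A → . x E F]; I8: [A → .] vs [A → . x E F]; I9: [A → x E F .] vs [F → F . id id]; I10: [A → .] vs [A → . x E F]; I13: [A → .] vs [A → . x E F]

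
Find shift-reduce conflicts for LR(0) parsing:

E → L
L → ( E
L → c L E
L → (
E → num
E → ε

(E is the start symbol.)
Augment with E' → E and build the canonical LR(0) collection (I0 = CLOSURE({[E' → . E]}), then GOTO on every symbol after a dot until no new states appear). It has 9 states:
  I0: { [E → . L], [E → . num], [E → .], [E' → . E], [L → . ( E], [L → . (], [L → . c L E] }  — shift, reduce
  I1: { [E → . L], [E → . num], [E → .], [L → ( . E], [L → ( .], [L → . ( E], [L → . (], [L → . c L E] }  — shift, 2 reduces
  I2: { [E' → E .] }  — accept
  I3: { [E → L .] }  — reduce
  I4: { [L → . ( E], [L → . (], [L → . c L E], [L → c . L E] }  — shift
  I5: { [E → num .] }  — reduce
  I6: { [E → . L], [E → . num], [E → .], [L → . ( E], [L → . (], [L → . c L E], [L → c L . E] }  — shift, reduce
  I7: { [L → c L E .] }  — reduce
  I8: { [L → ( E .] }  — reduce

I0 contains reduce item [E → .] and shift items [E → . num], [L → . (], [L → . ( E], [L → . c L E] — shift-reduce conflict.
I1 contains reduce items [E → .], [L → ( .] and shift items [E → . num], [L → . (], [L → . ( E], [L → . c L E] — shift-reduce conflict.
I6 contains reduce item [E → .] and shift items [E → . num], [L → . (], [L → . ( E], [L → . c L E] — shift-reduce conflict.

Answer: Yes — I0: [E → .] vs [E → . num]; I1: [E → .] vs [E → . num]; I6: [E → .] vs [E → . num]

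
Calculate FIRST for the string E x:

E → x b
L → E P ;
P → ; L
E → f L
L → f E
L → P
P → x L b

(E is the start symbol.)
{ 'f', 'x' }

FIRST sets of the non-terminals involved (from the grammar, by fixed-point iteration):
  FIRST(E) = { 'f', 'x' }

To compute FIRST(E x), process the symbols left to right:
Symbol E is a non-terminal. Add FIRST(E) \ {ε} = { 'f', 'x' }
E is not nullable (ε ∉ FIRST(E)), so stop here.
FIRST(E x) = { 'f', 'x' }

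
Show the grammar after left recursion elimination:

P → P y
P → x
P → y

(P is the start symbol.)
P → x P'
P → y P'
P' → y P'
P' → ε

P is directly left-recursive. The standard transformation for
  A → A α₁ | ... | A α_m | β₁ | ... | β_n
is
  A  → β₁ A' | ... | β_n A'
  A' → α₁ A' | ... | α_m A' | ε

P → x becomes P → x P'
P → y becomes P → y P'
P → P y becomes P' → y P'
Add P' → ε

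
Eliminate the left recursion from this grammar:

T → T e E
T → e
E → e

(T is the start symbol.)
T is directly left-recursive. The standard transformation for
  A → A α₁ | ... | A α_m | β₁ | ... | β_n
is
  A  → β₁ A' | ... | β_n A'
  A' → α₁ A' | ... | α_m A' | ε

T → e becomes T → e T'
T → T e E becomes T' → e E T'
Add T' → ε

Productions for other non-terminals are unchanged:
  E → e

Resulting grammar:
T → e T'
T' → e E T'
T' → ε
E → e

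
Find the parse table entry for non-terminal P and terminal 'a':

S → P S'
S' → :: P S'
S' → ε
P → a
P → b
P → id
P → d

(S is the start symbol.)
P → a

To find M[P, 'a'], we find productions for P where 'a' is in the predict set (PREDICT(N → α) = (FIRST(α) \ {ε}) ∪ (FOLLOW(N) if α ⇒* ε)).

P → a: PREDICT = { 'a' }
  'a' is in predict set, so this production goes in M[P, 'a']
P → b: PREDICT = { 'b' }
P → id: PREDICT = { 'id' }
P → d: PREDICT = { 'd' }

M[P, 'a'] = P → a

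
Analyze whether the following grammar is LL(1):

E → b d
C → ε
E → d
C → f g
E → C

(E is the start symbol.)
Yes, the grammar is LL(1).

A grammar is LL(1) if for each non-terminal N with multiple productions, the predict sets of those productions are pairwise disjoint, where PREDICT(N → α) = (FIRST(α) \ {ε}) ∪ (FOLLOW(N) if α ⇒* ε).

Relevant sets:
  FIRST(C) = { 'f', ε }
  FOLLOW(E) = { $ }
  FOLLOW(C) = { $ }

For E:
  PREDICT(E → b d) = { 'b' }
  PREDICT(E → d) = { 'd' }
  PREDICT(E → C) = { $, 'f' }
For C:
  PREDICT(C → ε) = { $ }
  PREDICT(C → f g) = { 'f' }

All predict sets are disjoint. The grammar IS LL(1).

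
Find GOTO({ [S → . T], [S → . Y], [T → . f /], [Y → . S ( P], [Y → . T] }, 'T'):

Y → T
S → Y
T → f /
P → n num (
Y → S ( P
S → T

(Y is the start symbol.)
{ [S → T .], [Y → T .] }

GOTO(I, 'T') = CLOSURE({ [A → αX.β] : [A → α.Xβ] ∈ I, X = 'T' })

Items with dot before 'T', with the dot advanced:
  [S → . T] → [S → T .]
  [Y → . T] → [Y → T .]
Closure adds nothing (no advanced item has the dot before a non-terminal).

GOTO = { [S → T .], [Y → T .] }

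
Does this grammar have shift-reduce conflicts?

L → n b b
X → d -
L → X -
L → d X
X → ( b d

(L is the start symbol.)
Augment with L' → L and build the canonical LR(0) collection (I0 = CLOSURE({[L' → . L]}), then GOTO on every symbol after a dot until no new states appear). It has 14 states:
  I0: { [L → . X -], [L → . d X], [L → . n b b], [L' → . L], [X → . ( b d], [X → . d -] }  — shift
  I1: { [X → ( . b d] }  — shift
  I2: { [L' → L .] }  — accept
  I3: { [L → X . -] }  — shift
  I4: { [L → d . X], [X → . ( b d], [X → . d -], [X → d . -] }  — shift
  I5: { [L → n . b b] }  — shift
  I6: { [L → n b . b] }  — shift
  I7: { [L → n b b .] }  — reduce
  I8: { [X → d - .] }  — reduce
  I9: { [L → d X .] }  — reduce
  I10: { [X → d . -] }  — shift
  I11: { [L → X - .] }  — reduce
  I12: { [X → ( b . d] }  — shift
  I13: { [X → ( b d .] }  — reduce

No state contains both a complete item and a shift item.

Answer: No shift-reduce conflicts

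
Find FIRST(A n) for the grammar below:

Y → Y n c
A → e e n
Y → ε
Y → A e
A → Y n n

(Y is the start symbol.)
{ 'e', 'n' }

FIRST sets of the non-terminals involved (from the grammar, by fixed-point iteration):
  FIRST(A) = { 'e', 'n' }

To compute FIRST(A n), process the symbols left to right:
Symbol A is a non-terminal. Add FIRST(A) \ {ε} = { 'e', 'n' }
A is not nullable (ε ∉ FIRST(A)), so stop here.
FIRST(A n) = { 'e', 'n' }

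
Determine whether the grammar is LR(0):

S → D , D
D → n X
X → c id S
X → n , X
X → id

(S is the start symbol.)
Yes, the grammar is LR(0)

Augment with S' → S and build the canonical LR(0) collection (I0 = CLOSURE({[S' → . S]}), then GOTO on every symbol after a dot until no new states appear). It has 14 states:
  I0: { [D → . n X], [S → . D , D], [S' → . S] }  — shift
  I1: { [S → D . , D] }  — shift
  I2: { [S' → S .] }  — accept
  I3: { [D → n . X], [X → . c id S], [X → . id], [X → . n , X] }  — shift
  I4: { [D → n X .] }  — reduce
  I5: { [X → c . id S] }  — shift
  I6: { [X → id .] }  — reduce
  I7: { [X → n . , X] }  — shift
  I8: { [X → . c id S], [X → . id], [X → . n , X], [X → n , . X] }  — shift
  I9: { [X → n , X .] }  — reduce
  I10: { [D → . n X], [S → . D , D], [X → c id . S] }  — shift
  I11: { [X → c id S .] }  — reduce
  I12: { [D → . n X], [S → D , . D] }  — shift
  I13: { [S → D , D .] }  — reduce

Every state is either a pure shift/goto state or contains exactly one complete item and nothing to shift — no conflicts. The grammar is LR(0).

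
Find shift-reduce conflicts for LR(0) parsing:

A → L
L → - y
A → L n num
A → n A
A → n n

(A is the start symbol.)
A shift-reduce conflict occurs when an LR(0) state has both:
  - a complete (reduce) item [A → α .] (dot at the end), and
  - a shift item [B → β . c γ] (dot before a terminal).

Augment with A' → A and build the canonical LR(0) collection (I0 = CLOSURE({[A' → . A]}), then GOTO on every symbol after a dot until no new states appear). It has 10 states:
  I0: { [A → . L n num], [A → . L], [A → . n A], [A → . n n], [A' → . A], [L → . - y] }  — shift
  I1: { [L → - . y] }  — shift
  I2: { [A' → A .] }  — accept
  I3: { [A → L . n num], [A → L .] }  — shift, reduce
  I4: { [A → . L n num], [A → . L], [A → . n A], [A → . n n], [A → n . A], [A → n . n], [L → . - y] }  — shift
  I5: { [A → n A .] }  — reduce
  I6: { [A → . L n num], [A → . L], [A → . n A], [A → . n n], [A → n . A], [A → n . n], [A → n n .], [L → . - y] }  — shift, reduce
  I7: { [A → L n . num] }  — shift
  I8: { [A → L n num .] }  — reduce
  I9: { [L → - y .] }  — reduce

I3 contains reduce item [A → L .] and shift item [A → L . n num] — shift-reduce conflict.
I6 contains reduce item [A → n n .] and shift items [A → . n A], [A → . n n], [A → n . n], [L → . - y] — shift-reduce conflict.

Answer: Yes — I3: [A → L .] vs [A → L . n num]; I6: [A → n n .] vs [A → . n A]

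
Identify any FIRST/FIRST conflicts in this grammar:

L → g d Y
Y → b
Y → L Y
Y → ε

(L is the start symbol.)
A FIRST/FIRST conflict occurs when two productions N → α and N → β for the same non-terminal have FIRST(α) ∩ FIRST(β) ≠ ∅ (with ε ∈ FIRST of a nullable right-hand side, so two nullable alternatives also conflict).

FIRST sets of the non-terminals at (or reachable through a nullable prefix from) the front of some alternative:
  FIRST(L) = { 'g' }

Productions for Y:
  Y → b: FIRST = { 'b' }
  Y → L Y: FIRST = { 'g' }
  Y → ε: FIRST = { ε }
L has only one production, so no FIRST/FIRST conflict is possible there.

All alternatives of each non-terminal have pairwise disjoint FIRST sets.

Answer: No FIRST/FIRST conflicts.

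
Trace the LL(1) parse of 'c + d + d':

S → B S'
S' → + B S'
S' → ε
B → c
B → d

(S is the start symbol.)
LL(1) parsing maintains a stack (initially the start symbol over $) and the input. At each step: if the stack top is a terminal, match it against the current input token; if it is a non-terminal N, replace it with the RHS of M[N, lookahead] (the unique production whose predict set contains the lookahead).

Stack is shown with the top on the left.

Stack     Input        Action
-----------------------------
S $       c + d + d $  output S → B S'
B S' $    c + d + d $  output B → c
c S' $    c + d + d $  match 'c'
S' $      + d + d $    output S' → + B S'
+ B S' $  + d + d $    match '+'
B S' $    d + d $      output B → d
d S' $    d + d $      match 'd'
S' $      + d $        output S' → + B S'
+ B S' $  + d $        match '+'
B S' $    d $          output B → d
d S' $    d $          match 'd'
S' $      $            output S' → ε
$         $            accept

The string is accepted.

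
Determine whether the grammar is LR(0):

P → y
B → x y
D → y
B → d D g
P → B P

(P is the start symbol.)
Augment with P' → P and build the canonical LR(0) collection (I0 = CLOSURE({[P' → . P]}), then GOTO on every symbol after a dot until no new states appear). It has 11 states:
  I0: { [B → . d D g], [B → . x y], [P → . B P], [P → . y], [P' → . P] }  — shift
  I1: { [B → . d D g], [B → . x y], [P → . B P], [P → . y], [P → B . P] }  — shift
  I2: { [P' → P .] }  — accept
  I3: { [B → d . D g], [D → . y] }  — shift
  I4: { [B → x . y] }  — shift
  I5: { [P → y .] }  — reduce
  I6: { [B → x y .] }  — reduce
  I7: { [B → d D . g] }  — shift
  I8: { [D → y .] }  — reduce
  I9: { [B → d D g .] }  — reduce
  I10: { [P → B P .] }  — reduce

Every state is either a pure shift/goto state or contains exactly one complete item and nothing to shift — no conflicts. The grammar is LR(0).

Answer: Yes, the grammar is LR(0)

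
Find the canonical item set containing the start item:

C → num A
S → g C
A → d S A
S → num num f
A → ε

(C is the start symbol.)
First, augment the grammar with C' → C
I₀ = CLOSURE({ [C' → . C] }):
  [C' → . C] has the dot before C: add [C → . num A]
No further items can be added.

I₀ = { [C → . num A], [C' → . C] }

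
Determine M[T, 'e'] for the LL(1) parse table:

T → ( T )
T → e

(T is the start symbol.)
To find M[T, 'e'], we find productions for T where 'e' is in the predict set (PREDICT(N → α) = (FIRST(α) \ {ε}) ∪ (FOLLOW(N) if α ⇒* ε)).

T → ( T ): PREDICT = { '(' }
T → e: PREDICT = { 'e' }
  'e' is in predict set, so this production goes in M[T, 'e']

M[T, 'e'] = T → e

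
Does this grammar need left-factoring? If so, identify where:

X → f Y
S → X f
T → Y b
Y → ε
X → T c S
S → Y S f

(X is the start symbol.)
No, left-factoring is not needed

Left-factoring is needed when two productions for the same non-terminal
share a common prefix on the right-hand side.

Productions for X:
  X → f Y
  X → T c S
Productions for S:
  S → X f
  S → Y S f

No common prefixes found.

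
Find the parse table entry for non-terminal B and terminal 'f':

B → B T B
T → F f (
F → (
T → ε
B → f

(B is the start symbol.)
B → B T B, B → f

To find M[B, 'f'], we find productions for B where 'f' is in the predict set (PREDICT(N → α) = (FIRST(α) \ {ε}) ∪ (FOLLOW(N) if α ⇒* ε)).

Relevant sets:
  FIRST(B) = { 'f' }

B → B T B: PREDICT = { 'f' }
  'f' is in predict set, so this production goes in M[B, 'f']
B → f: PREDICT = { 'f' }
  'f' is in predict set, so this production goes in M[B, 'f']

M[B, 'f'] = B → B T B, B → f  (a multiply-defined cell — the grammar is not LL(1))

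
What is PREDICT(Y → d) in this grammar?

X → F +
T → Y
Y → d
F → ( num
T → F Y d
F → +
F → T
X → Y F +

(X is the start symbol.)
PREDICT(Y → d) = (FIRST(RHS) \ {ε}) ∪ (FOLLOW(Y) if ε ∈ FIRST(RHS), i.e. RHS ⇒* ε)
FIRST(d) = { 'd' }
ε ∉ FIRST(d), so FOLLOW(Y) is not added.
PREDICT(Y → d) = { 'd' }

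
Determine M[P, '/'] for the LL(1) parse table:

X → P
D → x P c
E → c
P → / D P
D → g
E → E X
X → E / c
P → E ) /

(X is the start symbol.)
To find M[P, '/'], we find productions for P where '/' is in the predict set (PREDICT(N → α) = (FIRST(α) \ {ε}) ∪ (FOLLOW(N) if α ⇒* ε)).

Relevant sets:
  FIRST(E) = { 'c' }

P → / D P: PREDICT = { '/' }
  '/' is in predict set, so this production goes in M[P, '/']
P → E ) /: PREDICT = { 'c' }

M[P, '/'] = P → / D P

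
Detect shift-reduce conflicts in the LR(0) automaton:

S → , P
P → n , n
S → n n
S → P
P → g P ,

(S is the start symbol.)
No shift-reduce conflicts

Augment with S' → S and build the canonical LR(0) collection (I0 = CLOSURE({[S' → . S]}), then GOTO on every symbol after a dot until no new states appear). It has 13 states:
  I0: { [P → . g P ,], [P → . n , n], [S → . , P], [S → . P], [S → . n n], [S' → . S] }  — shift
  I1: { [P → . g P ,], [P → . n , n], [S → , . P] }  — shift
  I2: { [S → P .] }  — reduce
  I3: { [S' → S .] }  — accept
  I4: { [P → . g P ,], [P → . n , n], [P → g . P ,] }  — shift
  I5: { [P → n . , n], [S → n . n] }  — shift
  I6: { [P → n , . n] }  — shift
  I7: { [S → n n .] }  — reduce
  I8: { [P → n , n .] }  — reduce
  I9: { [P → g P . ,] }  — shift
  I10: { [P → n . , n] }  — shift
  I11: { [P → g P , .] }  — reduce
  I12: { [S → , P .] }  — reduce

No state contains both a complete item and a shift item.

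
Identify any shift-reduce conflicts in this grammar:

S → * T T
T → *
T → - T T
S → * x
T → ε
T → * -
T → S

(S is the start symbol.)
A shift-reduce conflict occurs when an LR(0) state has both:
  - a complete (reduce) item [A → α .] (dot at the end), and
  - a shift item [B → β . c γ] (dot before a terminal).

Augment with S' → S and build the canonical LR(0) collection (I0 = CLOSURE({[S' → . S]}), then GOTO on every symbol after a dot until no new states appear). It has 12 states:
  I0: { [S → . * T T], [S → . * x], [S' → . S] }  — shift
  I1: { [S → * . T T], [S → * . x], [S → . * T T], [S → . * x], [T → . * -], [T → . *], [T → . - T T], [T → . S], [T → .] }  — shift, reduce
  I2: { [S' → S .] }  — accept
  I3: { [S → * . T T], [S → * . x], [S → . * T T], [S → . * x], [T → * . -], [T → * .], [T → . * -], [T → . *], [T → . - T T], [T → . S], [T → .] }  — shift, 2 reduces
  I4: { [S → . * T T], [S → . * x], [T → - . T T], [T → . * -], [T → . *], [T → . - T T], [T → . S], [T → .] }  — shift, reduce
  I5: { [T → S .] }  — reduce
  I6: { [S → * T . T], [S → . * T T], [S → . * x], [T → . * -], [T → . *], [T → . - T T], [T → . S], [T → .] }  — shift, reduce
  I7: { [S → * x .] }  — reduce
  I8: { [S → * T T .] }  — reduce
  I9: { [S → . * T T], [S → . * x], [T → - T . T], [T → . * -], [T → . *], [T → . - T T], [T → . S], [T → .] }  — shift, reduce
  I10: { [T → - T T .] }  — reduce
  I11: { [S → . * T T], [S → . * x], [T → * - .], [T → - . T T], [T → . * -], [T → . *], [T → . - T T], [T → . S], [T → .] }  — shift, 2 reduces

I1 contains reduce item [T → .] and shift items [S → . * T T], [S → . * x], [S → * . x], [T → . *], [T → . * -], [T → . - T T] — shift-reduce conflict.
I3 contains reduce items [T → .], [T → * .] and shift items [S → . * T T], [S → . * x], [S → * . x], [T → . *], [T → . * -], [T → * . -], [T → . - T T] — shift-reduce conflict.
I4 contains reduce item [T → .] and shift items [S → . * T T], [S → . * x], [T → . *], [T → . * -], [T → . - T T] — shift-reduce conflict.
I6 contains reduce item [T → .] and shift items [S → . * T T], [S → . * x], [T → . *], [T → . * -], [T → . - T T] — shift-reduce conflict.
I9 contains reduce item [T → .] and shift items [S → . * T T], [S → . * x], [T → . *], [T → . * -], [T → . - T T] — shift-reduce conflict.
I11 contains reduce items [T → .], [T → * - .] and shift items [S → . * T T], [S → . * x], [T → . *], [T → . * -], [T → . - T T] — shift-reduce conflict.

Answer: Yes — I1: [T → .] vs [S → . * T T]; I3: [T → .] vs [S → . * T T]; I4: [T → .] vs [S → . * T T]; I6: [T → .] vs [S → . * T T]; I9: [T → .] vs [S → . * T T]; I11: [T → .] vs [S → . * T T]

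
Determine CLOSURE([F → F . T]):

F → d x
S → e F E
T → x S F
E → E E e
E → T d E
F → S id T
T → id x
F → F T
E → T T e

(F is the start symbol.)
{ [F → F . T], [T → . id x], [T → . x S F] }

Start with: [F → F . T]
  [F → F . T] has the dot before T: add [T → . x S F], [T → . id x]
No further items can be added.

CLOSURE = { [F → F . T], [T → . id x], [T → . x S F] }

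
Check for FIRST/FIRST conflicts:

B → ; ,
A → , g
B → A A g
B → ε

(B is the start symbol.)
No FIRST/FIRST conflicts.

A FIRST/FIRST conflict occurs when two productions N → α and N → β for the same non-terminal have FIRST(α) ∩ FIRST(β) ≠ ∅ (with ε ∈ FIRST of a nullable right-hand side, so two nullable alternatives also conflict).

FIRST sets of the non-terminals at (or reachable through a nullable prefix from) the front of some alternative:
  FIRST(A) = { ',' }

Productions for B:
  B → ; ,: FIRST = { ';' }
  B → A A g: FIRST = { ',' }
  B → ε: FIRST = { ε }
A has only one production, so no FIRST/FIRST conflict is possible there.

All alternatives of each non-terminal have pairwise disjoint FIRST sets.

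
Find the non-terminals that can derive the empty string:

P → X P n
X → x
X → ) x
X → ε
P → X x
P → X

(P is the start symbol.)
A non-terminal is nullable if it can derive ε (the empty string): either it has an ε-production, or it has a production whose right-hand side consists entirely of nullable non-terminals.

ε-productions: X → ε
So X is immediately nullable.
P → X: every symbol on the right is nullable, so P is nullable too.
Every non-terminal is now nullable.
Nullable = { 'P', 'X' }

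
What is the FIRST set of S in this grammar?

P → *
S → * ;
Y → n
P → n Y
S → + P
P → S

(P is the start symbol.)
{ '*', '+' }

From S → * ;:
  - '*' is a terminal: add '*' and stop
From S → + P:
  - '+' is a terminal: add '+' and stop

Collecting: FIRST(S) = { '*', '+' }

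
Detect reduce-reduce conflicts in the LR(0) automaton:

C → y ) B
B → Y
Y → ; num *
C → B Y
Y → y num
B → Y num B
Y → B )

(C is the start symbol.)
Yes — I14: [B → Y .] vs [C → B Y .]

Augment with C' → C and build the canonical LR(0) collection (I0 = CLOSURE({[C' → . C]}), then GOTO on every symbol after a dot until no new states appear). It has 17 states:
  I0: { [B → . Y num B], [B → . Y], [C → . B Y], [C → . y ) B], [C' → . C], [Y → . ; num *], [Y → . B )], [Y → . y num] }  — shift
  I1: { [Y → ; . num *] }  — shift
  I2: { [B → . Y num B], [B → . Y], [C → B . Y], [Y → . ; num *], [Y → . B )], [Y → . y num], [Y → B . )] }  — shift
  I3: { [C' → C .] }  — accept
  I4: { [B → Y . num B], [B → Y .] }  — shift, reduce
  I5: { [C → y . ) B], [Y → y . num] }  — shift
  I6: { [B → . Y num B], [B → . Y], [C → y ) . B], [Y → . ; num *], [Y → . B )], [Y → . y num] }  — shift
  I7: { [Y → y num .] }  — reduce
  I8: { [C → y ) B .], [Y → B . )] }  — shift, reduce
  I9: { [Y → y . num] }  — shift
  I10: { [Y → B ) .] }  — reduce
  I11: { [B → . Y num B], [B → . Y], [B → Y num . B], [Y → . ; num *], [Y → . B )], [Y → . y num] }  — shift
  I12: { [B → Y num B .], [Y → B . )] }  — shift, reduce
  I13: { [Y → B . )] }  — shift
  I14: { [B → Y . num B], [B → Y .], [C → B Y .] }  — shift, 2 reduces
  I15: { [Y → ; num . *] }  — shift
  I16: { [Y → ; num * .] }  — reduce

I14 contains complete items [B → Y .], [C → B Y .] — reduce-reduce conflict.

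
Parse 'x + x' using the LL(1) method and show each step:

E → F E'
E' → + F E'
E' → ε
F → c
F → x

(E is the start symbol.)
Stack is shown with the top on the left.

Stack     Input    Action
-------------------------
E $       x + x $  output E → F E'
F E' $    x + x $  output F → x
x E' $    x + x $  match 'x'
E' $      + x $    output E' → + F E'
+ F E' $  + x $    match '+'
F E' $    x $      output F → x
x E' $    x $      match 'x'
E' $      $        output E' → ε
$         $        accept

The string is accepted.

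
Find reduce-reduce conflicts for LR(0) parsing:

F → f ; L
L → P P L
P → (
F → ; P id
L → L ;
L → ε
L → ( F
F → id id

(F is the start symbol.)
No reduce-reduce conflicts

Augment with F' → F and build the canonical LR(0) collection (I0 = CLOSURE({[F' → . F]}), then GOTO on every symbol after a dot until no new states appear). It has 17 states:
  I0: { [F → . ; P id], [F → . f ; L], [F → . id id], [F' → . F] }  — shift
  I1: { [F → ; . P id], [P → . (] }  — shift
  I2: { [F' → F .] }  — accept
  I3: { [F → f . ; L] }  — shift
  I4: { [F → id . id] }  — shift
  I5: { [F → id id .] }  — reduce
  I6: { [F → f ; . L], [L → . ( F], [L → . L ;], [L → . P P L], [L → .], [P → . (] }  — shift, reduce
  I7: { [F → . ; P id], [F → . f ; L], [F → . id id], [L → ( . F], [P → ( .] }  — shift, reduce
  I8: { [F → f ; L .], [L → L . ;] }  — shift, reduce
  I9: { [L → P . P L], [P → . (] }  — shift
  I10: { [P → ( .] }  — reduce
  I11: { [L → . ( F], [L → . L ;], [L → . P P L], [L → .], [L → P P . L], [P → . (] }  — shift, reduce
  I12: { [L → L . ;], [L → P P L .] }  — shift, reduce
  I13: { [L → L ; .] }  — reduce
  I14: { [L → ( F .] }  — reduce
  I15: { [F → ; P . id] }  — shift
  I16: { [F → ; P id .] }  — reduce

No state contains more than one complete item.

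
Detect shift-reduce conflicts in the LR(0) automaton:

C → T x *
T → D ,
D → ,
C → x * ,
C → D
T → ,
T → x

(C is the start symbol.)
A shift-reduce conflict occurs when an LR(0) state has both:
  - a complete (reduce) item [A → α .] (dot at the end), and
  - a shift item [B → β . c γ] (dot before a terminal).

Augment with C' → C and build the canonical LR(0) collection (I0 = CLOSURE({[C' → . C]}), then GOTO on every symbol after a dot until no new states appear). It has 11 states:
  I0: { [C → . D], [C → . T x *], [C → . x * ,], [C' → . C], [D → . ,], [T → . ,], [T → . D ,], [T → . x] }  — shift
  I1: { [D → , .], [T → , .] }  — 2 reduces
  I2: { [C' → C .] }  — accept
  I3: { [C → D .], [T → D . ,] }  — shift, reduce
  I4: { [C → T . x *] }  — shift
  I5: { [C → x . * ,], [T → x .] }  — shift, reduce
  I6: { [C → x * . ,] }  — shift
  I7: { [C → x * , .] }  — reduce
  I8: { [C → T x . *] }  — shift
  I9: { [C → T x * .] }  — reduce
  I10: { [T → D , .] }  — reduce

I3 contains reduce item [C → D .] and shift item [T → D . ,] — shift-reduce conflict.
I5 contains reduce item [T → x .] and shift item [C → x . * ,] — shift-reduce conflict.

Answer: Yes — I3: [C → D .] vs [T → D . ,]; I5: [T → x .] vs [C → x . * ,]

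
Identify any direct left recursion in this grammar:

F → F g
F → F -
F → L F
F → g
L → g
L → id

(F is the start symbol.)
Yes, F is left-recursive

Direct left recursion occurs when N → N α for some non-terminal N (the right-hand side begins with the left-hand side itself).

F → F g: LEFT RECURSIVE (starts with F)
F → F -: LEFT RECURSIVE (starts with F)
F → L F: starts with L
F → g: starts with g
L → g: starts with g
L → id: starts with id

The grammar has direct left recursion on: F.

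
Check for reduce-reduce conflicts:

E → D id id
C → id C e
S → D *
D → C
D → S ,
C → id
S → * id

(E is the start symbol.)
No reduce-reduce conflicts

A reduce-reduce conflict occurs when an LR(0) state has two complete items [A → α .] and [B → β .] — both call for a reduction, and with no lookahead the parser cannot choose between them.

Augment with E' → E and build the canonical LR(0) collection (I0 = CLOSURE({[E' → . E]}), then GOTO on every symbol after a dot until no new states appear). It has 14 states:
  I0: { [C → . id C e], [C → . id], [D → . C], [D → . S ,], [E → . D id id], [E' → . E], [S → . * id], [S → . D *] }  — shift
  I1: { [S → * . id] }  — shift
  I2: { [D → C .] }  — reduce
  I3: { [E → D . id id], [S → D . *] }  — shift
  I4: { [E' → E .] }  — accept
  I5: { [D → S . ,] }  — shift
  I6: { [C → . id C e], [C → . id], [C → id . C e], [C → id .] }  — shift, reduce
  I7: { [C → id C . e] }  — shift
  I8: { [C → id C e .] }  — reduce
  I9: { [D → S , .] }  — reduce
  I10: { [S → D * .] }  — reduce
  I11: { [E → D id . id] }  — shift
  I12: { [E → D id id .] }  — reduce
  I13: { [S → * id .] }  — reduce

No state contains more than one complete item.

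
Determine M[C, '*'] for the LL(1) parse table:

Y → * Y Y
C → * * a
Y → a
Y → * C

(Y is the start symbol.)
C → * * a

To find M[C, '*'], we find productions for C where '*' is in the predict set (PREDICT(N → α) = (FIRST(α) \ {ε}) ∪ (FOLLOW(N) if α ⇒* ε)).

C → * * a: PREDICT = { '*' }
  '*' is in predict set, so this production goes in M[C, '*']

M[C, '*'] = C → * * a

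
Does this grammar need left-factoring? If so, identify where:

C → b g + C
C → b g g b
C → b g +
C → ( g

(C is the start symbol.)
Yes, C has productions with common prefix 'b g'

Left-factoring is needed when two productions for the same non-terminal
share a common prefix on the right-hand side.

Productions for C:
  C → b g + C
  C → b g g b
  C → b g +
  C → ( g

Found common prefix 'b g' in productions for C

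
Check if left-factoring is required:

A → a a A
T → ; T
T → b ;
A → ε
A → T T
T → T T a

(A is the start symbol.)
Left-factoring is needed when two productions for the same non-terminal
share a common prefix on the right-hand side.

Productions for A:
  A → a a A
  A → ε
  A → T T
Productions for T:
  T → ; T
  T → b ;
  T → T T a

No common prefixes found.

Answer: No, left-factoring is not needed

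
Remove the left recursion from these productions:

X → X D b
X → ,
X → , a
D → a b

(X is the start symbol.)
X → , X'
X → , a X'
X' → D b X'
X' → ε
D → a b

X is directly left-recursive. The standard transformation for
  A → A α₁ | ... | A α_m | β₁ | ... | β_n
is
  A  → β₁ A' | ... | β_n A'
  A' → α₁ A' | ... | α_m A' | ε

X → , becomes X → , X'
X → , a becomes X → , a X'
X → X D b becomes X' → D b X'
Add X' → ε

Productions for other non-terminals are unchanged:
  D → a b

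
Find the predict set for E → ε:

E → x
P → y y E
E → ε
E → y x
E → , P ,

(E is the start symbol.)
{ $, ',' }

PREDICT(E → ε) = (FIRST(RHS) \ {ε}) ∪ (FOLLOW(E) if ε ∈ FIRST(RHS), i.e. RHS ⇒* ε)
The right-hand side is ε (FIRST(ε) = { ε }), so the predict set is FOLLOW(E) = { $, ',' }
PREDICT(E → ε) = { $, ',' }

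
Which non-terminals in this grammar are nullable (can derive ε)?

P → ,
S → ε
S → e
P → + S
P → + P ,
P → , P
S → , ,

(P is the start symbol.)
ε-productions: S → ε
So S is immediately nullable.
No further non-terminal can be added: every production for the remaining non-terminals contains a terminal or a non-nullable non-terminal.
Nullable = { 'S' }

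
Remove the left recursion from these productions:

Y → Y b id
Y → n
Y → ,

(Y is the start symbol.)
Y is directly left-recursive. The standard transformation for
  A → A α₁ | ... | A α_m | β₁ | ... | β_n
is
  A  → β₁ A' | ... | β_n A'
  A' → α₁ A' | ... | α_m A' | ε

Y → n becomes Y → n Y'
Y → , becomes Y → , Y'
Y → Y b id becomes Y' → b id Y'
Add Y' → ε

Resulting grammar:
Y → n Y'
Y → , Y'
Y' → b id Y'
Y' → ε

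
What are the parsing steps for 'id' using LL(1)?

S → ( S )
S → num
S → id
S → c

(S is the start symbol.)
LL(1) parsing maintains a stack (initially the start symbol over $) and the input. At each step: if the stack top is a terminal, match it against the current input token; if it is a non-terminal N, replace it with the RHS of M[N, lookahead] (the unique production whose predict set contains the lookahead).

Stack is shown with the top on the left.

Stack  Input  Action
--------------------
S $    id $   output S → id
id $   id $   match 'id'
$      $      accept

The string is accepted.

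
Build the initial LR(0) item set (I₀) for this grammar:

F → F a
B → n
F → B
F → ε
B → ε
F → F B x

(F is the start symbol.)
First, augment the grammar with F' → F
I₀ = CLOSURE({ [F' → . F] }):
  [F' → . F] has the dot before F: add [F → . F a], [F → . B], [F → .], [F → . F B x]
  [F → . B] has the dot before B: add [B → . n], [B → .]
No further items can be added.

I₀ = { [B → . n], [B → .], [F → . B], [F → . F B x], [F → . F a], [F → .], [F' → . F] }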